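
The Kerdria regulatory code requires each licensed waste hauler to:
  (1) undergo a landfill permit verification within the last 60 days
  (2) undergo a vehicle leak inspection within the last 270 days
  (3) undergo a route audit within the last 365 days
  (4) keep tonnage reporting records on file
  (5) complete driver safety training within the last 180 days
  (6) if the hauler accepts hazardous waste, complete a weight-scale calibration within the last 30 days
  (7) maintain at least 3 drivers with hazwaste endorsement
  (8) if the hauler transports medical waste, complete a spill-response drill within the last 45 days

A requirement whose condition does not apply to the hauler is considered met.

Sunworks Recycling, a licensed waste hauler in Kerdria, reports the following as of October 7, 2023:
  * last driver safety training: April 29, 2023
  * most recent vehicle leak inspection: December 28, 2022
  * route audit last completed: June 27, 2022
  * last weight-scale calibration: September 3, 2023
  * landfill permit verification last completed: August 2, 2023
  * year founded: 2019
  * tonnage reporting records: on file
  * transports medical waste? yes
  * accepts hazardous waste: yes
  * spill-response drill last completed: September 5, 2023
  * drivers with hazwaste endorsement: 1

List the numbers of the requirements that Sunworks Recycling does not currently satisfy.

1, 2, 3, 6, 7

1. landfill permit verification 66 days ago vs limit 60 → not met
2. vehicle leak inspection 283 days ago vs limit 270 → not met
3. route audit 467 days ago vs limit 365 → not met
4. tonnage reporting records present → met
5. driver safety training 161 days ago vs limit 180 → met
6. condition 'accepts hazardous waste' holds; weight-scale calibration 34 days ago vs limit 30 → not met
7. drivers with hazwaste endorsement 1 < 3 → not met
8. condition 'transports medical waste' holds; spill-response drill 32 days ago vs limit 45 → met
Not met: 1, 2, 3, 6, 7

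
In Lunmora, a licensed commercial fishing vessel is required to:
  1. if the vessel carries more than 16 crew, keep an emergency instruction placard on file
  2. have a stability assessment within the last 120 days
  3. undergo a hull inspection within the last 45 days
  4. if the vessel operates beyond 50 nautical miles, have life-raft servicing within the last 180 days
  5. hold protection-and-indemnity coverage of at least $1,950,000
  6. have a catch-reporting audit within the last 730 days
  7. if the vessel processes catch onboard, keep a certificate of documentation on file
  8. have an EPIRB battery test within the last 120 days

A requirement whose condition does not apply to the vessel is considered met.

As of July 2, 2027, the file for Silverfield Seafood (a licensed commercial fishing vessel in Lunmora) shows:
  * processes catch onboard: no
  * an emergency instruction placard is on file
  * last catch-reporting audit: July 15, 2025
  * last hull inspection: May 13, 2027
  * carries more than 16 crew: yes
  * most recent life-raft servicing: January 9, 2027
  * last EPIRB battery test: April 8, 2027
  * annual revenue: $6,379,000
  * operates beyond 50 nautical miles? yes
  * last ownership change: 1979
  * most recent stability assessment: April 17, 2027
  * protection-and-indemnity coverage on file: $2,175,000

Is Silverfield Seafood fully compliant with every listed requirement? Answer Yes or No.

No

1. condition 'carries more than 16 crew' holds; emergency instruction placard present → met
2. stability assessment 76 days ago vs limit 120 → met
3. hull inspection 50 days ago vs limit 45 → not met
4. condition 'operates beyond 50 nautical miles' holds; life-raft servicing 174 days ago vs limit 180 → met
5. protection-and-indemnity coverage $2,175,000 ≥ $1,950,000 → met
6. catch-reporting audit 717 days ago vs limit 730 → met
7. condition 'processes catch onboard' does not hold → requirement n/a → met
8. EPIRB battery test 85 days ago vs limit 120 → met
Not met: 3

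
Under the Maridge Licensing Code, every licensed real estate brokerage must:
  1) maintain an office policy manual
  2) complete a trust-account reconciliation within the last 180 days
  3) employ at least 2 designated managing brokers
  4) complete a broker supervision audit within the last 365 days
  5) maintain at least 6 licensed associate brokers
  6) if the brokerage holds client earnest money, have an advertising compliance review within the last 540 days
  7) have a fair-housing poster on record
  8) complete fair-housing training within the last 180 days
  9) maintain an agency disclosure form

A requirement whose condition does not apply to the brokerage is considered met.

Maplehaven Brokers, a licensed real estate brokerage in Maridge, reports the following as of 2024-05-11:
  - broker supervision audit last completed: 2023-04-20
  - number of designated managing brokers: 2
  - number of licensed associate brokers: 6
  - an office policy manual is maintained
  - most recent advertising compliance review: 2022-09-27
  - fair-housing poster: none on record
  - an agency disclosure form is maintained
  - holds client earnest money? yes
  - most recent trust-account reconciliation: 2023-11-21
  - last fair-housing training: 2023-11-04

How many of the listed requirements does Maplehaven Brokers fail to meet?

1. office policy manual present → met
2. trust-account reconciliation 172 days ago vs limit 180 → met
3. designated managing brokers 2 ≥ 2 → met
4. broker supervision audit 387 days ago vs limit 365 → not met
5. licensed associate brokers 6 ≥ 6 → met
6. condition 'holds client earnest money' holds; advertising compliance review 592 days ago vs limit 540 → not met
7. fair-housing poster absent → not met
8. fair-housing training 189 days ago vs limit 180 → not met
9. agency disclosure form present → met
Not met: 4 of 9

4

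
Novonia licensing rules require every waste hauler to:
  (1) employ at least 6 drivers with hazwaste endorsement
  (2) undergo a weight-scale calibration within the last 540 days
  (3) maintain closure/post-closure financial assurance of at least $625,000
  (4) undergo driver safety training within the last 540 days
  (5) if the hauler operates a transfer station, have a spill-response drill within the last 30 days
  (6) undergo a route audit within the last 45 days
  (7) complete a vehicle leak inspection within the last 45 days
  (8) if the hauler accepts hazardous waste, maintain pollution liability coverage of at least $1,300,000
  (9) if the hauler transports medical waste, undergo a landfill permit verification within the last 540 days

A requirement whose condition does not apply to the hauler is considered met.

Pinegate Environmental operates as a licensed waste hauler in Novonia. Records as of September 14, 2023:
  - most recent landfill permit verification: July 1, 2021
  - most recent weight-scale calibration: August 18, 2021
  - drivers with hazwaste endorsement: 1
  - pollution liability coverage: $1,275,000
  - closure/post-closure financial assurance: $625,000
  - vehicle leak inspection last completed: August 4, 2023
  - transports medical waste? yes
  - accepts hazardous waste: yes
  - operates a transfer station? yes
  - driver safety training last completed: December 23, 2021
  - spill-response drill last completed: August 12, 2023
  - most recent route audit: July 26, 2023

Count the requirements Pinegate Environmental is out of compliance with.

1. drivers with hazwaste endorsement 1 < 6 → not met
2. weight-scale calibration 757 days ago vs limit 540 → not met
3. closure/post-closure financial assurance $625,000 ≥ $625,000 → met
4. driver safety training 630 days ago vs limit 540 → not met
5. condition 'operates a transfer station' holds; spill-response drill 33 days ago vs limit 30 → not met
6. route audit 50 days ago vs limit 45 → not met
7. vehicle leak inspection 41 days ago vs limit 45 → met
8. condition 'accepts hazardous waste' holds; pollution liability coverage $1,275,000 < $1,300,000 → not met
9. condition 'transports medical waste' holds; landfill permit verification 805 days ago vs limit 540 → not met
Not met: 7 of 9

7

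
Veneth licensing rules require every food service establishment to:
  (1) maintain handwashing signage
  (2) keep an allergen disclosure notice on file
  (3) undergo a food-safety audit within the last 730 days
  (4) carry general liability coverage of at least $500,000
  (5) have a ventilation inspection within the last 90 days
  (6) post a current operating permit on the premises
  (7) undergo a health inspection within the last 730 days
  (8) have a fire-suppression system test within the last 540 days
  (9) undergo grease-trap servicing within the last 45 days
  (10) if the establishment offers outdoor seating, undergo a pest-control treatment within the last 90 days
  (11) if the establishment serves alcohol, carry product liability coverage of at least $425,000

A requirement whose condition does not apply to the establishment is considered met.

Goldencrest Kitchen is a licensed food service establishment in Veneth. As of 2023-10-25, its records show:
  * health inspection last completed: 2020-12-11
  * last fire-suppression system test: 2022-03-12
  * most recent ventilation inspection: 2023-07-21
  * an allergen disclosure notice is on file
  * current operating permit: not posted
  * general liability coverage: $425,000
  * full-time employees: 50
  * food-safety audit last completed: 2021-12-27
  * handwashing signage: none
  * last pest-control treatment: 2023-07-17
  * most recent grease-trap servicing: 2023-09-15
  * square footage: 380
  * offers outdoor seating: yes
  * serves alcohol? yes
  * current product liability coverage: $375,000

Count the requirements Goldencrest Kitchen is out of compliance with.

8

1. handwashing signage absent → not met
2. allergen disclosure notice present → met
3. food-safety audit 667 days ago vs limit 730 → met
4. general liability coverage $425,000 < $500,000 → not met
5. ventilation inspection 96 days ago vs limit 90 → not met
6. current operating permit absent → not met
7. health inspection 1048 days ago vs limit 730 → not met
8. fire-suppression system test 592 days ago vs limit 540 → not met
9. grease-trap servicing 40 days ago vs limit 45 → met
10. condition 'offers outdoor seating' holds; pest-control treatment 100 days ago vs limit 90 → not met
11. condition 'serves alcohol' holds; product liability coverage $375,000 < $425,000 → not met
Not met: 8 of 11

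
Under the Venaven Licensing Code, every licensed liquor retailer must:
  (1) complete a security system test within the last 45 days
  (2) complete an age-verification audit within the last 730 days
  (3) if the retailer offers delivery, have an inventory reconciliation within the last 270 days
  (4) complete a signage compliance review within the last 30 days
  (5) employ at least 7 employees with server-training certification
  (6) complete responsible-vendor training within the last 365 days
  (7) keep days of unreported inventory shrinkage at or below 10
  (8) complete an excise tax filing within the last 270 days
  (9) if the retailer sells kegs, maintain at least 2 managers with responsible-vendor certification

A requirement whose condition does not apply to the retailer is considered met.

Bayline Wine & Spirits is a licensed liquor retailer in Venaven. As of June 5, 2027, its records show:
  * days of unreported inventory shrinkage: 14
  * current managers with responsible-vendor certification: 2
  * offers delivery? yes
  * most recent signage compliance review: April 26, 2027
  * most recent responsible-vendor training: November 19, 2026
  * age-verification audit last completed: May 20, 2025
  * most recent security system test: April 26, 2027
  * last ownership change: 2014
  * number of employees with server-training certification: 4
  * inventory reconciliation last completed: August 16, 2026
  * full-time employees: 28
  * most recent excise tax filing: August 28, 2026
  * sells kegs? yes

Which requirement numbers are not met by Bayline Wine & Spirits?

2, 3, 4, 5, 7, 8

1. security system test 40 days ago vs limit 45 → met
2. age-verification audit 746 days ago vs limit 730 → not met
3. condition 'offers delivery' holds; inventory reconciliation 293 days ago vs limit 270 → not met
4. signage compliance review 40 days ago vs limit 30 → not met
5. employees with server-training certification 4 < 7 → not met
6. responsible-vendor training 198 days ago vs limit 365 → met
7. days of unreported inventory shrinkage 14 > 10 → not met
8. excise tax filing 281 days ago vs limit 270 → not met
9. condition 'sells kegs' holds; managers with responsible-vendor certification 2 ≥ 2 → met
Not met: 2, 3, 4, 5, 7, 8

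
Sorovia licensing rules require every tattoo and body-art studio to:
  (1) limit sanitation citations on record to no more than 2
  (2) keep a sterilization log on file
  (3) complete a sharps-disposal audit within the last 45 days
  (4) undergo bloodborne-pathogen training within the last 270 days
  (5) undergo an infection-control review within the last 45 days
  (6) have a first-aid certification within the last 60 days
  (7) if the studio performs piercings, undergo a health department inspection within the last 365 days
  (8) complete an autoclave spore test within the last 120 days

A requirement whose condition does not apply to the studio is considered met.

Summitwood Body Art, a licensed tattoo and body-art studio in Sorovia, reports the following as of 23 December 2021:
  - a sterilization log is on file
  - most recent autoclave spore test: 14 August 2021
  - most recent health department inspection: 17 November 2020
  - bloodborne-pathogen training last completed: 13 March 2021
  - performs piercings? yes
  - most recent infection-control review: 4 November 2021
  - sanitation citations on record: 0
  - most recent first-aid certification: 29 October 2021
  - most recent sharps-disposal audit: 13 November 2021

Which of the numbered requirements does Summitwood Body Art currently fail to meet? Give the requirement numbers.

1. sanitation citations on record 0 ≤ 2 → met
2. sterilization log present → met
3. sharps-disposal audit 40 days ago vs limit 45 → met
4. bloodborne-pathogen training 285 days ago vs limit 270 → not met
5. infection-control review 49 days ago vs limit 45 → not met
6. first-aid certification 55 days ago vs limit 60 → met
7. condition 'performs piercings' holds; health department inspection 401 days ago vs limit 365 → not met
8. autoclave spore test 131 days ago vs limit 120 → not met
Not met: 4, 5, 7, 8

4, 5, 7, 8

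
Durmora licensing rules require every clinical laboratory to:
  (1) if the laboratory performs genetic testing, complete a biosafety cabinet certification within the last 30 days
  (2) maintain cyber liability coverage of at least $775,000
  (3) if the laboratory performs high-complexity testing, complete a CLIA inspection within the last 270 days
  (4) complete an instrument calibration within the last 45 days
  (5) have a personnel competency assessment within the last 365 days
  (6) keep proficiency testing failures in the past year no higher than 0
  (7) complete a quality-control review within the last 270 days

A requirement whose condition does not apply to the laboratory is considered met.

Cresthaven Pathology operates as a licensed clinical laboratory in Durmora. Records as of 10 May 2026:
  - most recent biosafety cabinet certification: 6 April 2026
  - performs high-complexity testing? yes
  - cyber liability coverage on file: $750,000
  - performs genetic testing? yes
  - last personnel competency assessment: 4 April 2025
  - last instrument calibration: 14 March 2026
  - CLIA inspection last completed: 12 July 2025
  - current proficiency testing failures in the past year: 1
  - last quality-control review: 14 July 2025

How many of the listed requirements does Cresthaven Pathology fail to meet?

1. condition 'performs genetic testing' holds; biosafety cabinet certification 34 days ago vs limit 30 → not met
2. cyber liability coverage $750,000 < $775,000 → not met
3. condition 'performs high-complexity testing' holds; CLIA inspection 302 days ago vs limit 270 → not met
4. instrument calibration 57 days ago vs limit 45 → not met
5. personnel competency assessment 401 days ago vs limit 365 → not met
6. proficiency testing failures in the past year 1 > 0 → not met
7. quality-control review 300 days ago vs limit 270 → not met
Not met: 7 of 7

7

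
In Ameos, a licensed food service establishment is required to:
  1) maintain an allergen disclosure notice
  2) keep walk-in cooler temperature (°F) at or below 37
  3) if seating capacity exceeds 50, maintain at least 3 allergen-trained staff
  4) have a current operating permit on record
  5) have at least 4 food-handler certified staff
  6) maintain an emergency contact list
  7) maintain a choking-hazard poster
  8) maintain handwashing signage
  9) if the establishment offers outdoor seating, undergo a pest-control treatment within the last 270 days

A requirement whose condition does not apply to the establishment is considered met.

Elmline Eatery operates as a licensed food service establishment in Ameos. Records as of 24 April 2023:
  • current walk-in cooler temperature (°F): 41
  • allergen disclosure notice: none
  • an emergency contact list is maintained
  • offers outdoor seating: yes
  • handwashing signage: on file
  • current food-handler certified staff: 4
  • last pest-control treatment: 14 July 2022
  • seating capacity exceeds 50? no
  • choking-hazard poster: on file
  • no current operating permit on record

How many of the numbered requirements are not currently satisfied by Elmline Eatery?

4

1. allergen disclosure notice absent → not met
2. walk-in cooler temperature (°F) 41 > 37 → not met
3. condition 'seating capacity exceeds 50' does not hold → requirement n/a → met
4. current operating permit absent → not met
5. food-handler certified staff 4 ≥ 4 → met
6. emergency contact list present → met
7. choking-hazard poster present → met
8. handwashing signage present → met
9. condition 'offers outdoor seating' holds; pest-control treatment 284 days ago vs limit 270 → not met
Not met: 4 of 9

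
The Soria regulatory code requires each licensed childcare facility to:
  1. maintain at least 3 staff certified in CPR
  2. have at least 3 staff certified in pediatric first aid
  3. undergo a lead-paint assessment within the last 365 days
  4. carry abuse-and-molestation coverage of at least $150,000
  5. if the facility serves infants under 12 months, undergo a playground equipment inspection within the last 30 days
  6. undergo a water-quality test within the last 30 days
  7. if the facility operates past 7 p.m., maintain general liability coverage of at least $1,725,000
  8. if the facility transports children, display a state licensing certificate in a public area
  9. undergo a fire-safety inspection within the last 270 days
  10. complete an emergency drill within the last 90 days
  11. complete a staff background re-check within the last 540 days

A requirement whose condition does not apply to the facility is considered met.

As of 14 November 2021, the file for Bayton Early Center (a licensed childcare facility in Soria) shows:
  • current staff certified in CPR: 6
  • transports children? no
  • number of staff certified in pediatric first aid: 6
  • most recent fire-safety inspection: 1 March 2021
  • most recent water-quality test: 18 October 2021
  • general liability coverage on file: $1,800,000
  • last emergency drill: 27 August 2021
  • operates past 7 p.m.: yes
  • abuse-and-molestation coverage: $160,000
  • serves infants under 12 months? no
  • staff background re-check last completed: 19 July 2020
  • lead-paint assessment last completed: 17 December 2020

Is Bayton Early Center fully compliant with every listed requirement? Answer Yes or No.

1. staff certified in CPR 6 ≥ 3 → met
2. staff certified in pediatric first aid 6 ≥ 3 → met
3. lead-paint assessment 332 days ago vs limit 365 → met
4. abuse-and-molestation coverage $160,000 ≥ $150,000 → met
5. condition 'serves infants under 12 months' does not hold → requirement n/a → met
6. water-quality test 27 days ago vs limit 30 → met
7. condition 'operates past 7 p.m.' holds; general liability coverage $1,800,000 ≥ $1,725,000 → met
8. condition 'transports children' does not hold → requirement n/a → met
9. fire-safety inspection 258 days ago vs limit 270 → met
10. emergency drill 79 days ago vs limit 90 → met
11. staff background re-check 483 days ago vs limit 540 → met
All met.

Yes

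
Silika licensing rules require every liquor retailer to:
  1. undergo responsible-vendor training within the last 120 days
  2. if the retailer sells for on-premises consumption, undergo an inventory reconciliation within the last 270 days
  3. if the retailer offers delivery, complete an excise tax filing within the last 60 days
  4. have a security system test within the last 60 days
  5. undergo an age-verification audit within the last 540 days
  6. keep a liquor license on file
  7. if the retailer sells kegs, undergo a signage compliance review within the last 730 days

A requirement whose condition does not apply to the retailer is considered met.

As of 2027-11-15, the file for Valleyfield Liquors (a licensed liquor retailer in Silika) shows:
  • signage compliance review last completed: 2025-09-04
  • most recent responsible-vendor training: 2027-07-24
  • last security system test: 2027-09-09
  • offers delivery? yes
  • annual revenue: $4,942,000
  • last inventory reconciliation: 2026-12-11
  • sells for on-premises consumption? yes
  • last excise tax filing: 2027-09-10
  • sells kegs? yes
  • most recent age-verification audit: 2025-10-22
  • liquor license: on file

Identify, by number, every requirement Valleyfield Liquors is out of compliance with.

1. responsible-vendor training 114 days ago vs limit 120 → met
2. condition 'sells for on-premises consumption' holds; inventory reconciliation 339 days ago vs limit 270 → not met
3. condition 'offers delivery' holds; excise tax filing 66 days ago vs limit 60 → not met
4. security system test 67 days ago vs limit 60 → not met
5. age-verification audit 754 days ago vs limit 540 → not met
6. liquor license present → met
7. condition 'sells kegs' holds; signage compliance review 802 days ago vs limit 730 → not met
Not met: 2, 3, 4, 5, 7

2, 3, 4, 5, 7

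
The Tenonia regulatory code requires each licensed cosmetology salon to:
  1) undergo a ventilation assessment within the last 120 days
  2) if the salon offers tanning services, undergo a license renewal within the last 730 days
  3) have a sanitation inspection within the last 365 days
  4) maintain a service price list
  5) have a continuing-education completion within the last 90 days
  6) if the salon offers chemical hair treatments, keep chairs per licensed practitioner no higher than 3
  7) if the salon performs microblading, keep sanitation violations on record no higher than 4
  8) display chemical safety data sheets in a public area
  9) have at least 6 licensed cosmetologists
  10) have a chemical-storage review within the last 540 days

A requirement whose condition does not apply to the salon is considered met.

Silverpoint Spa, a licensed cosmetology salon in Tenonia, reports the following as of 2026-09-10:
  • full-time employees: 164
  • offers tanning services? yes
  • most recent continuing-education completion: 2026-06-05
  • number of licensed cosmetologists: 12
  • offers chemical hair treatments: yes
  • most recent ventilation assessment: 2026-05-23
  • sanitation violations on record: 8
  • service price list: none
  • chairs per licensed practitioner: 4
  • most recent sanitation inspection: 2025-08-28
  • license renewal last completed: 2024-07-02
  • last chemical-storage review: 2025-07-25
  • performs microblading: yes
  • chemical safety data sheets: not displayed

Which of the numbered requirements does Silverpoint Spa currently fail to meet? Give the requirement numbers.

1. ventilation assessment 110 days ago vs limit 120 → met
2. condition 'offers tanning services' holds; license renewal 800 days ago vs limit 730 → not met
3. sanitation inspection 378 days ago vs limit 365 → not met
4. service price list absent → not met
5. continuing-education completion 97 days ago vs limit 90 → not met
6. condition 'offers chemical hair treatments' holds; chairs per licensed practitioner 4 > 3 → not met
7. condition 'performs microblading' holds; sanitation violations on record 8 > 4 → not met
8. chemical safety data sheets absent → not met
9. licensed cosmetologists 12 ≥ 6 → met
10. chemical-storage review 412 days ago vs limit 540 → met
Not met: 2, 3, 4, 5, 6, 7, 8

2, 3, 4, 5, 6, 7, 8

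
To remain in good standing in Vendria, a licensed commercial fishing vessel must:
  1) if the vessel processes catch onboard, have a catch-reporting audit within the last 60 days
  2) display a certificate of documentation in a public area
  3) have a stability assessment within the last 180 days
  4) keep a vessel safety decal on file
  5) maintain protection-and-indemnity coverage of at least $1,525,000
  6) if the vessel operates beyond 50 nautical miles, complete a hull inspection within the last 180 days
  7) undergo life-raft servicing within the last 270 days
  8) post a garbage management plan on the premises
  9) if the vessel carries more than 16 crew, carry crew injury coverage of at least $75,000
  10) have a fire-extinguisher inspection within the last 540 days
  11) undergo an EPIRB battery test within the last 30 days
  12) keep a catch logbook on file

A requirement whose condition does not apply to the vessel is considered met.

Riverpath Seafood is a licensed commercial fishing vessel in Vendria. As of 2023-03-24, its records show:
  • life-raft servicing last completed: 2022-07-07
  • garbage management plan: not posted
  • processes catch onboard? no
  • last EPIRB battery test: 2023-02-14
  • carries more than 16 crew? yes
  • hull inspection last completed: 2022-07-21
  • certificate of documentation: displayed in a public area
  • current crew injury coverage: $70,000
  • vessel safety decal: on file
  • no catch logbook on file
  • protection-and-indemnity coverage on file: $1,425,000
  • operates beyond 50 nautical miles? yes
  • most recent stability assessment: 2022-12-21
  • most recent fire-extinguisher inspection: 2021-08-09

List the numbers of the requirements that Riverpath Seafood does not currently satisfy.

1. condition 'processes catch onboard' does not hold → requirement n/a → met
2. certificate of documentation present → met
3. stability assessment 93 days ago vs limit 180 → met
4. vessel safety decal present → met
5. protection-and-indemnity coverage $1,425,000 < $1,525,000 → not met
6. condition 'operates beyond 50 nautical miles' holds; hull inspection 246 days ago vs limit 180 → not met
7. life-raft servicing 260 days ago vs limit 270 → met
8. garbage management plan absent → not met
9. condition 'carries more than 16 crew' holds; crew injury coverage $70,000 < $75,000 → not met
10. fire-extinguisher inspection 592 days ago vs limit 540 → not met
11. EPIRB battery test 38 days ago vs limit 30 → not met
12. catch logbook absent → not met
Not met: 5, 6, 8, 9, 10, 11, 12

5, 6, 8, 9, 10, 11, 12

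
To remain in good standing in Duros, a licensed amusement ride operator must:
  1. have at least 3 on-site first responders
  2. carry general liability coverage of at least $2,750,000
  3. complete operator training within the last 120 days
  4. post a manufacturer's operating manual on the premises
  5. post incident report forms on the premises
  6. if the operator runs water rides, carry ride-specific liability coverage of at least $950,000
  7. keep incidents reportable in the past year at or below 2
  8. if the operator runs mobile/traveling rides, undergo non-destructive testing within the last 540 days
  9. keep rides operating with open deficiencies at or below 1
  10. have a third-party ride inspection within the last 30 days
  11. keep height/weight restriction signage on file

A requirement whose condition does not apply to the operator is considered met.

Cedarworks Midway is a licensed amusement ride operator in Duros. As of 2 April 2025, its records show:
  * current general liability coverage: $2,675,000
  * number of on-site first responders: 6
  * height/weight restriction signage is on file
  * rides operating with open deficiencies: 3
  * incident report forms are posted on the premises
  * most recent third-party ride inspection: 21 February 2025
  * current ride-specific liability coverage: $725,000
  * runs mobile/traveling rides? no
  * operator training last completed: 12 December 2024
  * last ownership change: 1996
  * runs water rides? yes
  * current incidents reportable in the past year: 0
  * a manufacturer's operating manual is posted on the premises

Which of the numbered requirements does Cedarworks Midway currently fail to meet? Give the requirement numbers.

2, 6, 9, 10

1. on-site first responders 6 ≥ 3 → met
2. general liability coverage $2,675,000 < $2,750,000 → not met
3. operator training 111 days ago vs limit 120 → met
4. manufacturer's operating manual present → met
5. incident report forms present → met
6. condition 'runs water rides' holds; ride-specific liability coverage $725,000 < $950,000 → not met
7. incidents reportable in the past year 0 ≤ 2 → met
8. condition 'runs mobile/traveling rides' does not hold → requirement n/a → met
9. rides operating with open deficiencies 3 > 1 → not met
10. third-party ride inspection 40 days ago vs limit 30 → not met
11. height/weight restriction signage present → met
Not met: 2, 6, 9, 10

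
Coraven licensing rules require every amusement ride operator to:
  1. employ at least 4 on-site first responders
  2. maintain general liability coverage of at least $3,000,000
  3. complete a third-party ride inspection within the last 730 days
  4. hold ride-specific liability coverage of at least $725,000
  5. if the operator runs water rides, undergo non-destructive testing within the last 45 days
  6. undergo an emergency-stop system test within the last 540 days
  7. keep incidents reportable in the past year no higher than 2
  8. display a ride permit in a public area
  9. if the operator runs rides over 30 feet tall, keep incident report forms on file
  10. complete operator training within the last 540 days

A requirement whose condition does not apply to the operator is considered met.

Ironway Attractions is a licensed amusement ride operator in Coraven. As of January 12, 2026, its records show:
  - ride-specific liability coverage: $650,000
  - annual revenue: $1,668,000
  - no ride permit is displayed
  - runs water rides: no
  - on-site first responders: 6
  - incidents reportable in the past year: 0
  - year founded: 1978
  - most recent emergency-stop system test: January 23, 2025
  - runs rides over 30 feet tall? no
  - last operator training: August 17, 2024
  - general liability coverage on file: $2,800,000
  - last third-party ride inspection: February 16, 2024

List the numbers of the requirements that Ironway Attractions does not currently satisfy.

2, 4, 8

1. on-site first responders 6 ≥ 4 → met
2. general liability coverage $2,800,000 < $3,000,000 → not met
3. third-party ride inspection 696 days ago vs limit 730 → met
4. ride-specific liability coverage $650,000 < $725,000 → not met
5. condition 'runs water rides' does not hold → requirement n/a → met
6. emergency-stop system test 354 days ago vs limit 540 → met
7. incidents reportable in the past year 0 ≤ 2 → met
8. ride permit absent → not met
9. condition 'runs rides over 30 feet tall' does not hold → requirement n/a → met
10. operator training 513 days ago vs limit 540 → met
Not met: 2, 4, 8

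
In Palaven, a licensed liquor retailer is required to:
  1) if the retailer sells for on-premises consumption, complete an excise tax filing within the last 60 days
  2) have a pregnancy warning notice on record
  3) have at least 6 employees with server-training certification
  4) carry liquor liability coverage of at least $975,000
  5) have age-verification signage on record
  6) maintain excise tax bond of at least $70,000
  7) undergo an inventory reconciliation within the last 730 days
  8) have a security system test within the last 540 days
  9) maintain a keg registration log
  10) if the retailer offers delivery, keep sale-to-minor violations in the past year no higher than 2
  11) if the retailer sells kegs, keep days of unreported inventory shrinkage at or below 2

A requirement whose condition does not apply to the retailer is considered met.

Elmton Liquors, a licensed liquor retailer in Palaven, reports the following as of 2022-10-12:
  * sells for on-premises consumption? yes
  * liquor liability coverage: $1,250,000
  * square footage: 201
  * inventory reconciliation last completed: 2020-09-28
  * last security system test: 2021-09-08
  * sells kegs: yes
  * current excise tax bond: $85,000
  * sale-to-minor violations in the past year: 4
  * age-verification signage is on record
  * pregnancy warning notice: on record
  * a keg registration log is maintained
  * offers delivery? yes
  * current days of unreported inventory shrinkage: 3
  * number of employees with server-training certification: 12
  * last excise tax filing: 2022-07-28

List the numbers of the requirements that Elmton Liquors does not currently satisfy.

1. condition 'sells for on-premises consumption' holds; excise tax filing 76 days ago vs limit 60 → not met
2. pregnancy warning notice present → met
3. employees with server-training certification 12 ≥ 6 → met
4. liquor liability coverage $1,250,000 ≥ $975,000 → met
5. age-verification signage present → met
6. excise tax bond $85,000 ≥ $70,000 → met
7. inventory reconciliation 744 days ago vs limit 730 → not met
8. security system test 399 days ago vs limit 540 → met
9. keg registration log present → met
10. condition 'offers delivery' holds; sale-to-minor violations in the past year 4 > 2 → not met
11. condition 'sells kegs' holds; days of unreported inventory shrinkage 3 > 2 → not met
Not met: 1, 7, 10, 11

1, 7, 10, 11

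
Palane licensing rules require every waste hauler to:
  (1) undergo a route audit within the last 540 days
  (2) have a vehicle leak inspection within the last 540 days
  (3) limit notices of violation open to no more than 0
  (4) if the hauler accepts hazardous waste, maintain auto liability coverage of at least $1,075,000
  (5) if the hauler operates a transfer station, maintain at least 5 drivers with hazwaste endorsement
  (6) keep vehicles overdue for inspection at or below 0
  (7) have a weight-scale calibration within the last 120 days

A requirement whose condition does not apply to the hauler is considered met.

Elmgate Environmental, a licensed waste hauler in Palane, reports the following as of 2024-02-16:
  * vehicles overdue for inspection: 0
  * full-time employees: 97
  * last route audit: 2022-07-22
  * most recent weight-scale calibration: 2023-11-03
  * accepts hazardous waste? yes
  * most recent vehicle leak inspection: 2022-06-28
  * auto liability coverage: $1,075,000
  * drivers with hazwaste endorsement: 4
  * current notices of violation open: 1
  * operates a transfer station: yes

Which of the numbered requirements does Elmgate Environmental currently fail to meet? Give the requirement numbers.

1. route audit 574 days ago vs limit 540 → not met
2. vehicle leak inspection 598 days ago vs limit 540 → not met
3. notices of violation open 1 > 0 → not met
4. condition 'accepts hazardous waste' holds; auto liability coverage $1,075,000 ≥ $1,075,000 → met
5. condition 'operates a transfer station' holds; drivers with hazwaste endorsement 4 < 5 → not met
6. vehicles overdue for inspection 0 ≤ 0 → met
7. weight-scale calibration 105 days ago vs limit 120 → met
Not met: 1, 2, 3, 5

1, 2, 3, 5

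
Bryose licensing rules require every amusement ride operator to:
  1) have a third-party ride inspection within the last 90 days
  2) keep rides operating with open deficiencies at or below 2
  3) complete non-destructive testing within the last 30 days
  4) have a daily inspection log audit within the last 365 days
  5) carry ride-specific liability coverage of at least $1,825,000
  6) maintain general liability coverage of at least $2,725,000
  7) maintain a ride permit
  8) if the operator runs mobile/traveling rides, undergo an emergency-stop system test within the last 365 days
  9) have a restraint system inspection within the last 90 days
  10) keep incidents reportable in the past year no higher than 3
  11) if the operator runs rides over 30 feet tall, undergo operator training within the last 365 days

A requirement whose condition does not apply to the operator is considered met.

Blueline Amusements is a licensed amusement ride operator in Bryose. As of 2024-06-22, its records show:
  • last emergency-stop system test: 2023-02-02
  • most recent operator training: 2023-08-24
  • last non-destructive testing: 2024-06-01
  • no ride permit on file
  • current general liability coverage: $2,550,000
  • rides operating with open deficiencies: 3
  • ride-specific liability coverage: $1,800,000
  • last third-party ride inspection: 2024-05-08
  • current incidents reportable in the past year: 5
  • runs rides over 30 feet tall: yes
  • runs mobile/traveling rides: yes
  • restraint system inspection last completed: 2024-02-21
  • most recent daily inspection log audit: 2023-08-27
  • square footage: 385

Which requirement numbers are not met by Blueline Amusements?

2, 5, 6, 7, 8, 9, 10

1. third-party ride inspection 45 days ago vs limit 90 → met
2. rides operating with open deficiencies 3 > 2 → not met
3. non-destructive testing 21 days ago vs limit 30 → met
4. daily inspection log audit 300 days ago vs limit 365 → met
5. ride-specific liability coverage $1,800,000 < $1,825,000 → not met
6. general liability coverage $2,550,000 < $2,725,000 → not met
7. ride permit absent → not met
8. condition 'runs mobile/traveling rides' holds; emergency-stop system test 506 days ago vs limit 365 → not met
9. restraint system inspection 122 days ago vs limit 90 → not met
10. incidents reportable in the past year 5 > 3 → not met
11. condition 'runs rides over 30 feet tall' holds; operator training 303 days ago vs limit 365 → met
Not met: 2, 5, 6, 7, 8, 9, 10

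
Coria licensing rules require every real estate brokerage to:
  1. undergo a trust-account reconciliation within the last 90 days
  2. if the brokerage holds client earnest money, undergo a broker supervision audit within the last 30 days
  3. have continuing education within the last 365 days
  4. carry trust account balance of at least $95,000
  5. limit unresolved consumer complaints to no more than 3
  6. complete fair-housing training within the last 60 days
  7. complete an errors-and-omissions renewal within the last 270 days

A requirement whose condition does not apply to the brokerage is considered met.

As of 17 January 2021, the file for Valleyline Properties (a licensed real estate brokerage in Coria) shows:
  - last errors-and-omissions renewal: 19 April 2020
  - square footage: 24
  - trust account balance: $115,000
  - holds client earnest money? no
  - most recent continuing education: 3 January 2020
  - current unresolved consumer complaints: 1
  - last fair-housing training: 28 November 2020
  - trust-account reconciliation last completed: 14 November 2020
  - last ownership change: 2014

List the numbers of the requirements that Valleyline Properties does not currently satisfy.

3, 7

1. trust-account reconciliation 64 days ago vs limit 90 → met
2. condition 'holds client earnest money' does not hold → requirement n/a → met
3. continuing education 380 days ago vs limit 365 → not met
4. trust account balance $115,000 ≥ $95,000 → met
5. unresolved consumer complaints 1 ≤ 3 → met
6. fair-housing training 50 days ago vs limit 60 → met
7. errors-and-omissions renewal 273 days ago vs limit 270 → not met
Not met: 3, 7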